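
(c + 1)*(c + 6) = c^2 + 7*c + 6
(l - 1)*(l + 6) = l^2 + 5*l - 6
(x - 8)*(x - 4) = x^2 - 12*x + 32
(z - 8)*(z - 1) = z^2 - 9*z + 8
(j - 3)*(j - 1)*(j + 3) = j^3 - j^2 - 9*j + 9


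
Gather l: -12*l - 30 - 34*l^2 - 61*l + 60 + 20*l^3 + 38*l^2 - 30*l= 20*l^3 + 4*l^2 - 103*l + 30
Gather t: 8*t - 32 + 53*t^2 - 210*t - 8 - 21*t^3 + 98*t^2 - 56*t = -21*t^3 + 151*t^2 - 258*t - 40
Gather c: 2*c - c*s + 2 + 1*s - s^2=c*(2 - s) - s^2 + s + 2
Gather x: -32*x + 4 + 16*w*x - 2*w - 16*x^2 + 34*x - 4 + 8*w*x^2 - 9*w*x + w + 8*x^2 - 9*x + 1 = -w + x^2*(8*w - 8) + x*(7*w - 7) + 1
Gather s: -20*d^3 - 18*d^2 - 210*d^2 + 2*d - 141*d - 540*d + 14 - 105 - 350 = -20*d^3 - 228*d^2 - 679*d - 441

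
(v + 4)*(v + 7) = v^2 + 11*v + 28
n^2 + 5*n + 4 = (n + 1)*(n + 4)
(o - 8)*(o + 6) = o^2 - 2*o - 48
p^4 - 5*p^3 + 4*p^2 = p^2*(p - 4)*(p - 1)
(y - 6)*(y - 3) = y^2 - 9*y + 18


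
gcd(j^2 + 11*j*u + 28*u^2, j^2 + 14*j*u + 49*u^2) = j + 7*u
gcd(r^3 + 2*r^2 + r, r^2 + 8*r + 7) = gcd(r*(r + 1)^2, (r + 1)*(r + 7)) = r + 1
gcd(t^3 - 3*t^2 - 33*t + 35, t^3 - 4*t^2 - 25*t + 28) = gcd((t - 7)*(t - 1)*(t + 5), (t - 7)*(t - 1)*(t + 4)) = t^2 - 8*t + 7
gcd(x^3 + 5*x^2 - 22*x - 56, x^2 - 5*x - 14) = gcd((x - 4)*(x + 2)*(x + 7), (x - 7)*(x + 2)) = x + 2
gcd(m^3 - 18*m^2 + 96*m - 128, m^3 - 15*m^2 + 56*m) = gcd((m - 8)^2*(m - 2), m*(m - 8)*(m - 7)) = m - 8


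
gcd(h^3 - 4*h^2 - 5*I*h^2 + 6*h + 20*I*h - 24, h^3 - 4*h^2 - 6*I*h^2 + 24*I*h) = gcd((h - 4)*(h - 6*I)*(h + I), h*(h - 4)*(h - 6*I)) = h^2 + h*(-4 - 6*I) + 24*I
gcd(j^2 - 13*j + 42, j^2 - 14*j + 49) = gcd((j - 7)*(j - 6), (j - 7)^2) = j - 7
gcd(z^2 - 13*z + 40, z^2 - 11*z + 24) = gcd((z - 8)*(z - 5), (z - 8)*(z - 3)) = z - 8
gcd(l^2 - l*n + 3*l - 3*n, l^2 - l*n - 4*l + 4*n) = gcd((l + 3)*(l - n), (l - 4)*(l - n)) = l - n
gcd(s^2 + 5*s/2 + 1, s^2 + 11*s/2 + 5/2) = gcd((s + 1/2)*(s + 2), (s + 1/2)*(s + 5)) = s + 1/2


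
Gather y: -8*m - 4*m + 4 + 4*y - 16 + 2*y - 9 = -12*m + 6*y - 21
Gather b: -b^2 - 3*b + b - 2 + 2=-b^2 - 2*b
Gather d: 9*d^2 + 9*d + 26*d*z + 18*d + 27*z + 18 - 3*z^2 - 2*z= 9*d^2 + d*(26*z + 27) - 3*z^2 + 25*z + 18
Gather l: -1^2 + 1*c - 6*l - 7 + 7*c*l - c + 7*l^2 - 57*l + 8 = 7*l^2 + l*(7*c - 63)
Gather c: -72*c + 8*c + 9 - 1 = 8 - 64*c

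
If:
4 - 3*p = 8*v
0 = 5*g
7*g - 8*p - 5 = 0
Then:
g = 0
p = -5/8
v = 47/64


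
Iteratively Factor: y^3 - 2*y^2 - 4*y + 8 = (y + 2)*(y^2 - 4*y + 4) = (y - 2)*(y + 2)*(y - 2)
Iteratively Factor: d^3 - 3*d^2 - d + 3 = (d + 1)*(d^2 - 4*d + 3) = (d - 3)*(d + 1)*(d - 1)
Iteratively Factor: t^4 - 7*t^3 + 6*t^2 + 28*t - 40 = (t - 2)*(t^3 - 5*t^2 - 4*t + 20) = (t - 2)*(t + 2)*(t^2 - 7*t + 10) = (t - 2)^2*(t + 2)*(t - 5)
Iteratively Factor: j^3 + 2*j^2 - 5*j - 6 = (j + 3)*(j^2 - j - 2) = (j - 2)*(j + 3)*(j + 1)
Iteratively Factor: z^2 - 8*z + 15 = (z - 5)*(z - 3)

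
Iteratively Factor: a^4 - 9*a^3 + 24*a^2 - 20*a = (a - 2)*(a^3 - 7*a^2 + 10*a) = (a - 5)*(a - 2)*(a^2 - 2*a) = a*(a - 5)*(a - 2)*(a - 2)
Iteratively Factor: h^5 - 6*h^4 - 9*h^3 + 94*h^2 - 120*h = (h + 4)*(h^4 - 10*h^3 + 31*h^2 - 30*h) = (h - 2)*(h + 4)*(h^3 - 8*h^2 + 15*h) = (h - 3)*(h - 2)*(h + 4)*(h^2 - 5*h) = h*(h - 3)*(h - 2)*(h + 4)*(h - 5)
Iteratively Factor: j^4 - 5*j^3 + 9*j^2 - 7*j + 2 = (j - 1)*(j^3 - 4*j^2 + 5*j - 2) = (j - 2)*(j - 1)*(j^2 - 2*j + 1) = (j - 2)*(j - 1)^2*(j - 1)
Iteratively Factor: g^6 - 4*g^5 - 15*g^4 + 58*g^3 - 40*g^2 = (g)*(g^5 - 4*g^4 - 15*g^3 + 58*g^2 - 40*g) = g*(g + 4)*(g^4 - 8*g^3 + 17*g^2 - 10*g) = g^2*(g + 4)*(g^3 - 8*g^2 + 17*g - 10) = g^2*(g - 2)*(g + 4)*(g^2 - 6*g + 5) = g^2*(g - 5)*(g - 2)*(g + 4)*(g - 1)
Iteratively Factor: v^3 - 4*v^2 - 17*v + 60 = (v - 5)*(v^2 + v - 12) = (v - 5)*(v - 3)*(v + 4)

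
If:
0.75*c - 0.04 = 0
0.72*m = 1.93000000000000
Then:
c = 0.05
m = 2.68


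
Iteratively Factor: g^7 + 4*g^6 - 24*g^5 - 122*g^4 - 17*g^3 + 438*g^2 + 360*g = (g - 2)*(g^6 + 6*g^5 - 12*g^4 - 146*g^3 - 309*g^2 - 180*g) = (g - 2)*(g + 3)*(g^5 + 3*g^4 - 21*g^3 - 83*g^2 - 60*g) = (g - 5)*(g - 2)*(g + 3)*(g^4 + 8*g^3 + 19*g^2 + 12*g) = (g - 5)*(g - 2)*(g + 3)^2*(g^3 + 5*g^2 + 4*g) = g*(g - 5)*(g - 2)*(g + 3)^2*(g^2 + 5*g + 4) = g*(g - 5)*(g - 2)*(g + 3)^2*(g + 4)*(g + 1)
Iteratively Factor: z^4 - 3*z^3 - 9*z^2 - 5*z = (z + 1)*(z^3 - 4*z^2 - 5*z) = z*(z + 1)*(z^2 - 4*z - 5) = z*(z - 5)*(z + 1)*(z + 1)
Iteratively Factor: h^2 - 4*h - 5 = (h + 1)*(h - 5)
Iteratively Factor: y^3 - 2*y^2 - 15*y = (y + 3)*(y^2 - 5*y) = y*(y + 3)*(y - 5)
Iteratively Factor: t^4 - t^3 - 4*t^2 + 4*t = (t)*(t^3 - t^2 - 4*t + 4) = t*(t - 1)*(t^2 - 4) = t*(t - 1)*(t + 2)*(t - 2)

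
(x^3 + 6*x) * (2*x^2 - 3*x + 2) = 2*x^5 - 3*x^4 + 14*x^3 - 18*x^2 + 12*x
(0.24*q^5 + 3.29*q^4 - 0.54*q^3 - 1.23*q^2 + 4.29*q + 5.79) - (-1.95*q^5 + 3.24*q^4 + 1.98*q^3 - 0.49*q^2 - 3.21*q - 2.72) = 2.19*q^5 + 0.0499999999999998*q^4 - 2.52*q^3 - 0.74*q^2 + 7.5*q + 8.51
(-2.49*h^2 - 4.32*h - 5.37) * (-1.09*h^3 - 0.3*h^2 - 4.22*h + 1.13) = 2.7141*h^5 + 5.4558*h^4 + 17.6571*h^3 + 17.0277*h^2 + 17.7798*h - 6.0681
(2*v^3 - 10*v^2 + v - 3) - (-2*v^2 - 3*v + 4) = 2*v^3 - 8*v^2 + 4*v - 7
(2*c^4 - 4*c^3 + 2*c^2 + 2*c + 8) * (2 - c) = -2*c^5 + 8*c^4 - 10*c^3 + 2*c^2 - 4*c + 16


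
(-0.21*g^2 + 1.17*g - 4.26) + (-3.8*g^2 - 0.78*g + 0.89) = -4.01*g^2 + 0.39*g - 3.37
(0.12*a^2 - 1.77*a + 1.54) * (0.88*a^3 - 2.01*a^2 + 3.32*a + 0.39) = 0.1056*a^5 - 1.7988*a^4 + 5.3113*a^3 - 8.925*a^2 + 4.4225*a + 0.6006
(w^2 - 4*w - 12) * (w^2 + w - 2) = w^4 - 3*w^3 - 18*w^2 - 4*w + 24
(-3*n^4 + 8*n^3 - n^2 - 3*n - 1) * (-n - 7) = 3*n^5 + 13*n^4 - 55*n^3 + 10*n^2 + 22*n + 7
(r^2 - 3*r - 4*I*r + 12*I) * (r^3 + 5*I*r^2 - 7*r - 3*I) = r^5 - 3*r^4 + I*r^4 + 13*r^3 - 3*I*r^3 - 39*r^2 + 25*I*r^2 - 12*r - 75*I*r + 36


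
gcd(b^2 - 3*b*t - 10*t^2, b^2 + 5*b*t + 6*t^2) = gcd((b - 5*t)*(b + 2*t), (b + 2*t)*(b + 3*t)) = b + 2*t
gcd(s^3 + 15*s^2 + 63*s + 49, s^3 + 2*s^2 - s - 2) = s + 1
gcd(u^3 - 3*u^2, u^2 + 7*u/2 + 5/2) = 1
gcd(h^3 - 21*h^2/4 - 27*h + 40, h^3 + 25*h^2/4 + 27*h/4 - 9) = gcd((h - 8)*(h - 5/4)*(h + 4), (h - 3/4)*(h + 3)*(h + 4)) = h + 4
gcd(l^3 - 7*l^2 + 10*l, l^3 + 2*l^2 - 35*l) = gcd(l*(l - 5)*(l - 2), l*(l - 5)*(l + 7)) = l^2 - 5*l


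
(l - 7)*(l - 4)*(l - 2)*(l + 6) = l^4 - 7*l^3 - 28*l^2 + 244*l - 336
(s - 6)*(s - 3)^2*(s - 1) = s^4 - 13*s^3 + 57*s^2 - 99*s + 54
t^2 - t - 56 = (t - 8)*(t + 7)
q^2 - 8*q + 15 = (q - 5)*(q - 3)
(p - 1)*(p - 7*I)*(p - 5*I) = p^3 - p^2 - 12*I*p^2 - 35*p + 12*I*p + 35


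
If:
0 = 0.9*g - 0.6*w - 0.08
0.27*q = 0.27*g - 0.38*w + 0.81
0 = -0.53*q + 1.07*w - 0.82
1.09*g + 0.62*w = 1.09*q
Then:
No Solution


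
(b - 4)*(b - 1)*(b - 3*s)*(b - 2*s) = b^4 - 5*b^3*s - 5*b^3 + 6*b^2*s^2 + 25*b^2*s + 4*b^2 - 30*b*s^2 - 20*b*s + 24*s^2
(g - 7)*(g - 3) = g^2 - 10*g + 21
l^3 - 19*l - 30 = (l - 5)*(l + 2)*(l + 3)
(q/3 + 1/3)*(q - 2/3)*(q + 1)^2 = q^4/3 + 7*q^3/9 + q^2/3 - q/3 - 2/9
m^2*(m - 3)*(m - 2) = m^4 - 5*m^3 + 6*m^2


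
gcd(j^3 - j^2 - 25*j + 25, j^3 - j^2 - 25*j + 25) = j^3 - j^2 - 25*j + 25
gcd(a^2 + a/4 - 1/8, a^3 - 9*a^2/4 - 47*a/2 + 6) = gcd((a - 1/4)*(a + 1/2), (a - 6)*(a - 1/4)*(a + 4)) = a - 1/4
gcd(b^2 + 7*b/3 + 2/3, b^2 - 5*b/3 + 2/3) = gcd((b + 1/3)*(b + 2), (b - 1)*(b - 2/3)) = 1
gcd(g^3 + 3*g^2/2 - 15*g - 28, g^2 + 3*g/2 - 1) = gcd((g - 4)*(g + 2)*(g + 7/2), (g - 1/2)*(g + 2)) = g + 2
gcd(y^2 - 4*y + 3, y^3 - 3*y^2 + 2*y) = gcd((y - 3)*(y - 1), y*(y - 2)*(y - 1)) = y - 1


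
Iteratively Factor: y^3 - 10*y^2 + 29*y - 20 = (y - 1)*(y^2 - 9*y + 20) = (y - 5)*(y - 1)*(y - 4)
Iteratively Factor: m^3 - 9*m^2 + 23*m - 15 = (m - 1)*(m^2 - 8*m + 15) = (m - 5)*(m - 1)*(m - 3)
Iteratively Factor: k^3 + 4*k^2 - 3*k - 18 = (k - 2)*(k^2 + 6*k + 9) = (k - 2)*(k + 3)*(k + 3)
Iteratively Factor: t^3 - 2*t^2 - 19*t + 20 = (t - 5)*(t^2 + 3*t - 4) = (t - 5)*(t + 4)*(t - 1)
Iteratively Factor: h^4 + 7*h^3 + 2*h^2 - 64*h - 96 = (h + 2)*(h^3 + 5*h^2 - 8*h - 48) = (h + 2)*(h + 4)*(h^2 + h - 12) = (h - 3)*(h + 2)*(h + 4)*(h + 4)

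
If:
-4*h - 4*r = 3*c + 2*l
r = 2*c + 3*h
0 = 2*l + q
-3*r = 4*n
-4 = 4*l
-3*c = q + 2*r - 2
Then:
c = -6/23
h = 7/23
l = -1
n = -27/92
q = 2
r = 9/23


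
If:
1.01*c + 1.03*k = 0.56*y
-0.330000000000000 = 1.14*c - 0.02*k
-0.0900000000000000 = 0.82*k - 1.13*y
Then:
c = -0.28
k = 0.53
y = 0.46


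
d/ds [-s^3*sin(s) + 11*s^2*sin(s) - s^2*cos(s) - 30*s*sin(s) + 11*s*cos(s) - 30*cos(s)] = -s^3*cos(s) - 2*s^2*sin(s) + 11*s^2*cos(s) + 11*s*sin(s) - 32*s*cos(s) + 11*cos(s)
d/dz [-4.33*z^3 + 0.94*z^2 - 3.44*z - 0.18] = -12.99*z^2 + 1.88*z - 3.44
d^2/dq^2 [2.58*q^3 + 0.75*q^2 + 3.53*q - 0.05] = 15.48*q + 1.5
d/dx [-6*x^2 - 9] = -12*x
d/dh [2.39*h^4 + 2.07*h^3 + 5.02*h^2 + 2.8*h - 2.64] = 9.56*h^3 + 6.21*h^2 + 10.04*h + 2.8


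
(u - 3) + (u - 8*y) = 2*u - 8*y - 3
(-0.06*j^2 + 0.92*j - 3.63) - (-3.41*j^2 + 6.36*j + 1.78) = 3.35*j^2 - 5.44*j - 5.41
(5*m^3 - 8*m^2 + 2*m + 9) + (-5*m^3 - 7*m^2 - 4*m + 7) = -15*m^2 - 2*m + 16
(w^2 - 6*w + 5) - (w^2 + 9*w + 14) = -15*w - 9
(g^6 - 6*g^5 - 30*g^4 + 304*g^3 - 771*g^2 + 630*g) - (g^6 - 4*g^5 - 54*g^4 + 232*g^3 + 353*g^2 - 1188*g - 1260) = -2*g^5 + 24*g^4 + 72*g^3 - 1124*g^2 + 1818*g + 1260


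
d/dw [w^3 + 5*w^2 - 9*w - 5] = 3*w^2 + 10*w - 9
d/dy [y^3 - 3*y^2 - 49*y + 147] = 3*y^2 - 6*y - 49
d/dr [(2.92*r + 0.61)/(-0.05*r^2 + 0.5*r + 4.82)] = (0.146*r^2 + 0.0609999999999999*r + 13.7694)/(0.0025*r^4 - 0.05*r^3 - 0.232*r^2 + 4.82*r + 23.2324)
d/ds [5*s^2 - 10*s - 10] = 10*s - 10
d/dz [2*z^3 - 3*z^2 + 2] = 6*z*(z - 1)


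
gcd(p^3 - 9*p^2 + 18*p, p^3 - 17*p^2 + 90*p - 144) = p^2 - 9*p + 18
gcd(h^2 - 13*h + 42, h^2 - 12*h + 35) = h - 7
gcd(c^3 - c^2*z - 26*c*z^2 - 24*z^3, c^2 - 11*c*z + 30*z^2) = -c + 6*z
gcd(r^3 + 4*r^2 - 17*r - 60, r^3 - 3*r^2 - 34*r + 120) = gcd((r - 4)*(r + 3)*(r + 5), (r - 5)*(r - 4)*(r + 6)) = r - 4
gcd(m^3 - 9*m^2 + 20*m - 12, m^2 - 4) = m - 2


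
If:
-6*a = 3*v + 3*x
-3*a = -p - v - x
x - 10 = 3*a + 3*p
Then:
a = x/18 - 5/9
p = 5*x/18 - 25/9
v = 10/9 - 10*x/9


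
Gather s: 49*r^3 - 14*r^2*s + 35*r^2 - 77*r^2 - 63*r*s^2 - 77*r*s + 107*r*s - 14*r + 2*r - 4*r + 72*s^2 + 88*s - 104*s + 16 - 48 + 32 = 49*r^3 - 42*r^2 - 16*r + s^2*(72 - 63*r) + s*(-14*r^2 + 30*r - 16)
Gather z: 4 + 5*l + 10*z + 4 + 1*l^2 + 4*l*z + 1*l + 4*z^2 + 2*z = l^2 + 6*l + 4*z^2 + z*(4*l + 12) + 8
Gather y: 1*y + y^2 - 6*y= y^2 - 5*y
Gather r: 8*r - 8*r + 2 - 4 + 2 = 0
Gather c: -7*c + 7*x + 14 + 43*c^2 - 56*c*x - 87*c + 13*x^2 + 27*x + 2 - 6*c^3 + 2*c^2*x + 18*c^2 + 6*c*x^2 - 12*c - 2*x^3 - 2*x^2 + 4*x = -6*c^3 + c^2*(2*x + 61) + c*(6*x^2 - 56*x - 106) - 2*x^3 + 11*x^2 + 38*x + 16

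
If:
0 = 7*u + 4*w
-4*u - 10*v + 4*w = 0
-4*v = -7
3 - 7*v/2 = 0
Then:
No Solution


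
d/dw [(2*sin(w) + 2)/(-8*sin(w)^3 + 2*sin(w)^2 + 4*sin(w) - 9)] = 2*(16*sin(w)^3 + 22*sin(w)^2 - 4*sin(w) - 13)*cos(w)/(2*sin(w) - 2*sin(3*w) + cos(2*w) + 8)^2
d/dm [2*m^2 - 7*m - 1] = 4*m - 7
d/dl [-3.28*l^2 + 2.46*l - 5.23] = 2.46 - 6.56*l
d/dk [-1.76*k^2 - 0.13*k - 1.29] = -3.52*k - 0.13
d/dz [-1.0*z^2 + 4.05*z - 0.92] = 4.05 - 2.0*z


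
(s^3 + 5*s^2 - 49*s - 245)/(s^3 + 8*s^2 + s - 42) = (s^2 - 2*s - 35)/(s^2 + s - 6)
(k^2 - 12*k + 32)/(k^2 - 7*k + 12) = (k - 8)/(k - 3)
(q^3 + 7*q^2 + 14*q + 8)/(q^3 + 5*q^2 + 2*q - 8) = (q + 1)/(q - 1)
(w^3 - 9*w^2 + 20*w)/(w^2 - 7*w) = (w^2 - 9*w + 20)/(w - 7)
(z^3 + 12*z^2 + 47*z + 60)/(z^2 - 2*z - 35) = (z^2 + 7*z + 12)/(z - 7)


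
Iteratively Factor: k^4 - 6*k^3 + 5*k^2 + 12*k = (k + 1)*(k^3 - 7*k^2 + 12*k) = (k - 3)*(k + 1)*(k^2 - 4*k) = k*(k - 3)*(k + 1)*(k - 4)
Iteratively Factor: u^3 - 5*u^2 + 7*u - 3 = (u - 1)*(u^2 - 4*u + 3) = (u - 1)^2*(u - 3)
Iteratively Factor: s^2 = (s)*(s)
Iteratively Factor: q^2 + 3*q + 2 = (q + 2)*(q + 1)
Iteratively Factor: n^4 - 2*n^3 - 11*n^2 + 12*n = (n + 3)*(n^3 - 5*n^2 + 4*n) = (n - 4)*(n + 3)*(n^2 - n) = (n - 4)*(n - 1)*(n + 3)*(n)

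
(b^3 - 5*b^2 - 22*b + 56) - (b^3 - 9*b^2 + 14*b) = 4*b^2 - 36*b + 56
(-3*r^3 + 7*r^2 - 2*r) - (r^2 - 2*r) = -3*r^3 + 6*r^2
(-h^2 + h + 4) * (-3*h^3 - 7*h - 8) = 3*h^5 - 3*h^4 - 5*h^3 + h^2 - 36*h - 32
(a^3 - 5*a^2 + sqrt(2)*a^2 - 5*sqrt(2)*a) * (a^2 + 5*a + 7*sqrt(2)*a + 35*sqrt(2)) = a^5 + 8*sqrt(2)*a^4 - 11*a^3 - 200*sqrt(2)*a^2 - 350*a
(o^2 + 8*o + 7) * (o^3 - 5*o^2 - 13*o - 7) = o^5 + 3*o^4 - 46*o^3 - 146*o^2 - 147*o - 49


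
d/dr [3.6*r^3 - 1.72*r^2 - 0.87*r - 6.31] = 10.8*r^2 - 3.44*r - 0.87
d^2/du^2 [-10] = 0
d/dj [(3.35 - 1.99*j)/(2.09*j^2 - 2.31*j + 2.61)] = (4.1591*j^2 - 14.003*j + 2.5446)/(4.3681*j^4 - 9.6558*j^3 + 16.2459*j^2 - 12.0582*j + 6.8121)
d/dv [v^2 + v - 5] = 2*v + 1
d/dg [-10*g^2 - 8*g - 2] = -20*g - 8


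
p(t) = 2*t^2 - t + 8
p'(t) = 4*t - 1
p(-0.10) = 8.12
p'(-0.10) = -1.40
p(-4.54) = 53.76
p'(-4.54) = -19.16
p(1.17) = 9.57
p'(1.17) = 3.68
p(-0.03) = 8.03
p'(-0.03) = -1.12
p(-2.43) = 22.24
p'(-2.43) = -10.72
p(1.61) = 11.57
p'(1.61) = 5.44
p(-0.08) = 8.09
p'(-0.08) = -1.32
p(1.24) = 9.84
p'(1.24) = 3.96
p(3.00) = 23.00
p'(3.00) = 11.00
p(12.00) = 284.00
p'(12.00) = 47.00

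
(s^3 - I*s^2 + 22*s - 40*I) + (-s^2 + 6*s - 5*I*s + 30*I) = s^3 - s^2 - I*s^2 + 28*s - 5*I*s - 10*I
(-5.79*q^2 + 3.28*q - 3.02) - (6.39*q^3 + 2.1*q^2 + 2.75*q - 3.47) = -6.39*q^3 - 7.89*q^2 + 0.53*q + 0.45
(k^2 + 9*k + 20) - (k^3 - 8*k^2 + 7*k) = -k^3 + 9*k^2 + 2*k + 20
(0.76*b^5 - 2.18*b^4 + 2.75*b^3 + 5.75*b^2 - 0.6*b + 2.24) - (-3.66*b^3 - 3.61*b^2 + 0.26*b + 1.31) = 0.76*b^5 - 2.18*b^4 + 6.41*b^3 + 9.36*b^2 - 0.86*b + 0.93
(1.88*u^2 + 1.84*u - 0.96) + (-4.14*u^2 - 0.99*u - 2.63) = -2.26*u^2 + 0.85*u - 3.59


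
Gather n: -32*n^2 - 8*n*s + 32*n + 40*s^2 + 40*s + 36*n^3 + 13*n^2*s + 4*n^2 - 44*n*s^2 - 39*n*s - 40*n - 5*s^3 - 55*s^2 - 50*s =36*n^3 + n^2*(13*s - 28) + n*(-44*s^2 - 47*s - 8) - 5*s^3 - 15*s^2 - 10*s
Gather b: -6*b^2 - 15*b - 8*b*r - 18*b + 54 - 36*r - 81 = -6*b^2 + b*(-8*r - 33) - 36*r - 27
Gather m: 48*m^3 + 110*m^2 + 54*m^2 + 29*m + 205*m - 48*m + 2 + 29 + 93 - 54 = 48*m^3 + 164*m^2 + 186*m + 70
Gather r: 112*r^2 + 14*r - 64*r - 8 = 112*r^2 - 50*r - 8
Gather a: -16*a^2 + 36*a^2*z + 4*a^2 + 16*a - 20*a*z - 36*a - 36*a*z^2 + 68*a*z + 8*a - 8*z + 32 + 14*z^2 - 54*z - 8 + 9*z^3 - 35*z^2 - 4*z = a^2*(36*z - 12) + a*(-36*z^2 + 48*z - 12) + 9*z^3 - 21*z^2 - 66*z + 24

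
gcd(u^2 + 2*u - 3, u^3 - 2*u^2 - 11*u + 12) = u^2 + 2*u - 3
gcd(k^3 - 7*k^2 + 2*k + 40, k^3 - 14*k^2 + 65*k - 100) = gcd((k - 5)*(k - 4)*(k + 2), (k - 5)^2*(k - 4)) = k^2 - 9*k + 20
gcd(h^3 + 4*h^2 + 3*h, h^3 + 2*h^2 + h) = h^2 + h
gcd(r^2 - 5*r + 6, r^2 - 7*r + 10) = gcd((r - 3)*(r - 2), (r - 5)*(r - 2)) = r - 2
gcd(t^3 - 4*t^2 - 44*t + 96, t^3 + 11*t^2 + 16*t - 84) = t^2 + 4*t - 12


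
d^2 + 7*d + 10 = (d + 2)*(d + 5)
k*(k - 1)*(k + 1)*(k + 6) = k^4 + 6*k^3 - k^2 - 6*k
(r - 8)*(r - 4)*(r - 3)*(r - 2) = r^4 - 17*r^3 + 98*r^2 - 232*r + 192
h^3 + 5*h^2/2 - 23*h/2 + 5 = (h - 2)*(h - 1/2)*(h + 5)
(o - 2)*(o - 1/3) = o^2 - 7*o/3 + 2/3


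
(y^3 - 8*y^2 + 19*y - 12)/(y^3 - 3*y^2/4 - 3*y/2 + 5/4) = 4*(y^2 - 7*y + 12)/(4*y^2 + y - 5)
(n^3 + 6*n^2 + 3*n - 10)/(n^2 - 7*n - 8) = (-n^3 - 6*n^2 - 3*n + 10)/(-n^2 + 7*n + 8)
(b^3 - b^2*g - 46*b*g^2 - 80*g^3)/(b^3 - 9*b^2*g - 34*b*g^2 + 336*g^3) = (b^2 + 7*b*g + 10*g^2)/(b^2 - b*g - 42*g^2)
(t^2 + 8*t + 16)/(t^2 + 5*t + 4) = (t + 4)/(t + 1)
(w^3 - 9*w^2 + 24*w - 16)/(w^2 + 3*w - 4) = (w^2 - 8*w + 16)/(w + 4)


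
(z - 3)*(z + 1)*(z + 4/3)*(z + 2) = z^4 + 4*z^3/3 - 7*z^2 - 46*z/3 - 8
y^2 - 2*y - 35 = (y - 7)*(y + 5)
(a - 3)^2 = a^2 - 6*a + 9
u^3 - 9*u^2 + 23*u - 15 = (u - 5)*(u - 3)*(u - 1)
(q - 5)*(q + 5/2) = q^2 - 5*q/2 - 25/2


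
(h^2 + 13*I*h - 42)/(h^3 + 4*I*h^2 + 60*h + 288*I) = (h + 7*I)/(h^2 - 2*I*h + 48)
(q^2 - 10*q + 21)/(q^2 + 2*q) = (q^2 - 10*q + 21)/(q*(q + 2))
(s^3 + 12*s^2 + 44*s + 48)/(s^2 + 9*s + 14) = (s^2 + 10*s + 24)/(s + 7)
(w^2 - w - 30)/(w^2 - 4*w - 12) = (w + 5)/(w + 2)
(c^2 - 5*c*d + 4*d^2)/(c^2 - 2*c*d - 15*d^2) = (-c^2 + 5*c*d - 4*d^2)/(-c^2 + 2*c*d + 15*d^2)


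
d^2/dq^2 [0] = 0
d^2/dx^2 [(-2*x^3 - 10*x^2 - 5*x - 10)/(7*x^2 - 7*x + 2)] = 46*(-35*x^3 - 42*x^2 + 72*x - 20)/(343*x^6 - 1029*x^5 + 1323*x^4 - 931*x^3 + 378*x^2 - 84*x + 8)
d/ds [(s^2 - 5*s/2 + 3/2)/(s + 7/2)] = (4*s^2 + 28*s - 41)/(4*s^2 + 28*s + 49)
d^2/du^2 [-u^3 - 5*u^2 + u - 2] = -6*u - 10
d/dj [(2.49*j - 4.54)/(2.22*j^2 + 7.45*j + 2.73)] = (-5.5278*j^2 + 20.1576*j + 40.6207)/(4.9284*j^4 + 33.078*j^3 + 67.6237*j^2 + 40.677*j + 7.4529)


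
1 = 1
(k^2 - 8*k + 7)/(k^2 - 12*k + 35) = (k - 1)/(k - 5)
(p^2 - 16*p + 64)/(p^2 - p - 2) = (-p^2 + 16*p - 64)/(-p^2 + p + 2)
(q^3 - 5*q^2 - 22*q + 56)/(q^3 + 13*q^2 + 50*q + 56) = (q^2 - 9*q + 14)/(q^2 + 9*q + 14)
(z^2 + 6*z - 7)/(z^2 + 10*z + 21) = (z - 1)/(z + 3)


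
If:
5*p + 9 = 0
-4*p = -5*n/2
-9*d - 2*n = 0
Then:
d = 16/25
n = -72/25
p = -9/5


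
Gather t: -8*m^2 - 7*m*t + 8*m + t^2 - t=-8*m^2 + 8*m + t^2 + t*(-7*m - 1)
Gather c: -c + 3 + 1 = 4 - c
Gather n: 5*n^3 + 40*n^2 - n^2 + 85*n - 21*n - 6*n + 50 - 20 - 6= 5*n^3 + 39*n^2 + 58*n + 24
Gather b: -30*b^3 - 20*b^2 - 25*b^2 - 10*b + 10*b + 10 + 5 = -30*b^3 - 45*b^2 + 15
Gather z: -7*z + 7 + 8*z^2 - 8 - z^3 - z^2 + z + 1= -z^3 + 7*z^2 - 6*z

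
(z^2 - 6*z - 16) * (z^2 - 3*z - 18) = z^4 - 9*z^3 - 16*z^2 + 156*z + 288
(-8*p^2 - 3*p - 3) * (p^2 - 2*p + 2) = -8*p^4 + 13*p^3 - 13*p^2 - 6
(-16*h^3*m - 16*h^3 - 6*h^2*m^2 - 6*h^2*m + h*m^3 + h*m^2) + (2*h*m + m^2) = -16*h^3*m - 16*h^3 - 6*h^2*m^2 - 6*h^2*m + h*m^3 + h*m^2 + 2*h*m + m^2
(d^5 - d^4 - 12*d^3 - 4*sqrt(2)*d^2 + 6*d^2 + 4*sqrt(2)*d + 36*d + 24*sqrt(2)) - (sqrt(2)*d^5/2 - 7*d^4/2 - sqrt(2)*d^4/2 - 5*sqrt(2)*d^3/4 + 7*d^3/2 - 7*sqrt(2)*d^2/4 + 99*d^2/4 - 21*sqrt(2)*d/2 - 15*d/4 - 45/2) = -sqrt(2)*d^5/2 + d^5 + sqrt(2)*d^4/2 + 5*d^4/2 - 31*d^3/2 + 5*sqrt(2)*d^3/4 - 75*d^2/4 - 9*sqrt(2)*d^2/4 + 29*sqrt(2)*d/2 + 159*d/4 + 45/2 + 24*sqrt(2)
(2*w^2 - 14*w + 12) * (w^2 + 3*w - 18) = 2*w^4 - 8*w^3 - 66*w^2 + 288*w - 216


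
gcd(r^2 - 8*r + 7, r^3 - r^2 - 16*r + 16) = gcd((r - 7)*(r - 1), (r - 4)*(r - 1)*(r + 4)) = r - 1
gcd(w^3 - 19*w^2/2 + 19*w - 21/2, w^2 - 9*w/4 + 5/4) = w - 1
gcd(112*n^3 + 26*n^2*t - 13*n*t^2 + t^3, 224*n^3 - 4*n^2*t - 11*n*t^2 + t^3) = 56*n^2 - 15*n*t + t^2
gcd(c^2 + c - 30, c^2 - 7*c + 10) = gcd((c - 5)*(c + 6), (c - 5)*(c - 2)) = c - 5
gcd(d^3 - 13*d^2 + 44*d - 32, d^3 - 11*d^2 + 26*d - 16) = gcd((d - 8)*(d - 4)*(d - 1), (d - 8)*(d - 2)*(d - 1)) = d^2 - 9*d + 8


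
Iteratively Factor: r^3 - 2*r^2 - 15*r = (r - 5)*(r^2 + 3*r) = r*(r - 5)*(r + 3)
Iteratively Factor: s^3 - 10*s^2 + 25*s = (s)*(s^2 - 10*s + 25) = s*(s - 5)*(s - 5)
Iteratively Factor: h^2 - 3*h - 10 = (h - 5)*(h + 2)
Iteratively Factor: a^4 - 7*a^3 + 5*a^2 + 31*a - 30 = (a - 1)*(a^3 - 6*a^2 - a + 30) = (a - 3)*(a - 1)*(a^2 - 3*a - 10) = (a - 5)*(a - 3)*(a - 1)*(a + 2)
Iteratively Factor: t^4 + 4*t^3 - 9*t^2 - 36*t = (t + 3)*(t^3 + t^2 - 12*t) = (t - 3)*(t + 3)*(t^2 + 4*t) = (t - 3)*(t + 3)*(t + 4)*(t)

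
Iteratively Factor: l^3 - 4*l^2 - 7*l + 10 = (l - 1)*(l^2 - 3*l - 10) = (l - 5)*(l - 1)*(l + 2)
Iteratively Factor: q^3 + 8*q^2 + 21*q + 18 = (q + 3)*(q^2 + 5*q + 6) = (q + 2)*(q + 3)*(q + 3)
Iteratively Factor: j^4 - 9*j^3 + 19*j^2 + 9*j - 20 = (j - 5)*(j^3 - 4*j^2 - j + 4) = (j - 5)*(j - 4)*(j^2 - 1) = (j - 5)*(j - 4)*(j - 1)*(j + 1)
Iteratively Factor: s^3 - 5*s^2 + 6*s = (s - 3)*(s^2 - 2*s) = (s - 3)*(s - 2)*(s)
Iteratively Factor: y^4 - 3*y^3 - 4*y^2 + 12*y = (y - 2)*(y^3 - y^2 - 6*y) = (y - 3)*(y - 2)*(y^2 + 2*y) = (y - 3)*(y - 2)*(y + 2)*(y)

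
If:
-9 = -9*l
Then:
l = 1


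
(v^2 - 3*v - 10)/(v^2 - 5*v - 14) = (v - 5)/(v - 7)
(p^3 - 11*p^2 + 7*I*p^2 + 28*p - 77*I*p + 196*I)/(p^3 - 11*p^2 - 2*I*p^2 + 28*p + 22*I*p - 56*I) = (p + 7*I)/(p - 2*I)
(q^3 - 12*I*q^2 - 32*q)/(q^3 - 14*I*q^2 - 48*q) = (q - 4*I)/(q - 6*I)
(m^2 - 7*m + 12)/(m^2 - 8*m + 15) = (m - 4)/(m - 5)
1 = 1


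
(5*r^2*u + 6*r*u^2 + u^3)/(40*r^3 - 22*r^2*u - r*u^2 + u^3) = u*(r + u)/(8*r^2 - 6*r*u + u^2)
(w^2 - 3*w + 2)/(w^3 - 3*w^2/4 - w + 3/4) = 4*(w - 2)/(4*w^2 + w - 3)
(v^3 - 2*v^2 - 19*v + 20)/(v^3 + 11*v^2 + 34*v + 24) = (v^2 - 6*v + 5)/(v^2 + 7*v + 6)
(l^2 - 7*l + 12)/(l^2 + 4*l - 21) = (l - 4)/(l + 7)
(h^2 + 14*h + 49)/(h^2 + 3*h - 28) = (h + 7)/(h - 4)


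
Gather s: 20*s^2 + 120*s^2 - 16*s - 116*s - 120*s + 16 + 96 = 140*s^2 - 252*s + 112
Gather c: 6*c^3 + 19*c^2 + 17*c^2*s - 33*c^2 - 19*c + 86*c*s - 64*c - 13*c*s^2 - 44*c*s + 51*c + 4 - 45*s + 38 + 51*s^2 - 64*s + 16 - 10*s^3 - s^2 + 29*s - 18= 6*c^3 + c^2*(17*s - 14) + c*(-13*s^2 + 42*s - 32) - 10*s^3 + 50*s^2 - 80*s + 40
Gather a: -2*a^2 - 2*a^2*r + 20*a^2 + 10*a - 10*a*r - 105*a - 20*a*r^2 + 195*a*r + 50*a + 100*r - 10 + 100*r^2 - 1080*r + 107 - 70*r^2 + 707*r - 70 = a^2*(18 - 2*r) + a*(-20*r^2 + 185*r - 45) + 30*r^2 - 273*r + 27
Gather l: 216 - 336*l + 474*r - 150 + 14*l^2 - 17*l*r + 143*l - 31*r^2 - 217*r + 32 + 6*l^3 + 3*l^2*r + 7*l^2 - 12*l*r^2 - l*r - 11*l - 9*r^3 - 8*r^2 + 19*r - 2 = 6*l^3 + l^2*(3*r + 21) + l*(-12*r^2 - 18*r - 204) - 9*r^3 - 39*r^2 + 276*r + 96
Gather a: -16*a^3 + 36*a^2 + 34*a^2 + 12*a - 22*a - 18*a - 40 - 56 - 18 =-16*a^3 + 70*a^2 - 28*a - 114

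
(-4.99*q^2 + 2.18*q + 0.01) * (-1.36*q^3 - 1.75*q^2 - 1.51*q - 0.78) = 6.7864*q^5 + 5.7677*q^4 + 3.7063*q^3 + 0.5829*q^2 - 1.7155*q - 0.0078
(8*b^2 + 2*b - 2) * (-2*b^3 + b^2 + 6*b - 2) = -16*b^5 + 4*b^4 + 54*b^3 - 6*b^2 - 16*b + 4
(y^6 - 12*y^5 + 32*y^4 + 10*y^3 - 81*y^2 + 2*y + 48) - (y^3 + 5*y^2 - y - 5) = y^6 - 12*y^5 + 32*y^4 + 9*y^3 - 86*y^2 + 3*y + 53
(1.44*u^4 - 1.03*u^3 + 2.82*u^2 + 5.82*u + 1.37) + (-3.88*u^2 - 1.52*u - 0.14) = 1.44*u^4 - 1.03*u^3 - 1.06*u^2 + 4.3*u + 1.23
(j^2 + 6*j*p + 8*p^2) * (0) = 0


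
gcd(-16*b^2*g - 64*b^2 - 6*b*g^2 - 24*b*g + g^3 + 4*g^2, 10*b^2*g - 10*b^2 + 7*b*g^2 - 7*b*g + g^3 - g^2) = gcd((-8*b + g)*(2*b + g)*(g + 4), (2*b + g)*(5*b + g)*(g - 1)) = 2*b + g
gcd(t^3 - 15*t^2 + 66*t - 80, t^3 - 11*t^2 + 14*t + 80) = t^2 - 13*t + 40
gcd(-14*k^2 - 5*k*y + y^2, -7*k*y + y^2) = -7*k + y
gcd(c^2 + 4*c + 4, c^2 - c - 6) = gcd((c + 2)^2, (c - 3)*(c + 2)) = c + 2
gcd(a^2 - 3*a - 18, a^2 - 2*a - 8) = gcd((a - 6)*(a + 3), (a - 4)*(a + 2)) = 1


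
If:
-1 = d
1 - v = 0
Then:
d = -1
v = 1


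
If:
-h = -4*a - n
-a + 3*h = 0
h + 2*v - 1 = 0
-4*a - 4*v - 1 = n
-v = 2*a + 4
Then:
No Solution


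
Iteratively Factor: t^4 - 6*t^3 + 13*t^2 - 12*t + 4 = (t - 1)*(t^3 - 5*t^2 + 8*t - 4) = (t - 1)^2*(t^2 - 4*t + 4) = (t - 2)*(t - 1)^2*(t - 2)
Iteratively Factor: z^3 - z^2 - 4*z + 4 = (z + 2)*(z^2 - 3*z + 2) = (z - 2)*(z + 2)*(z - 1)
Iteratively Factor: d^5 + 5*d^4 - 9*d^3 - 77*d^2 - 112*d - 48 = (d + 3)*(d^4 + 2*d^3 - 15*d^2 - 32*d - 16) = (d + 3)*(d + 4)*(d^3 - 2*d^2 - 7*d - 4) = (d - 4)*(d + 3)*(d + 4)*(d^2 + 2*d + 1) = (d - 4)*(d + 1)*(d + 3)*(d + 4)*(d + 1)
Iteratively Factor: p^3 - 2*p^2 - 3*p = (p + 1)*(p^2 - 3*p) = p*(p + 1)*(p - 3)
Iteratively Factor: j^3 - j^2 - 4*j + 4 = (j - 2)*(j^2 + j - 2) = (j - 2)*(j + 2)*(j - 1)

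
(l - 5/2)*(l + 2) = l^2 - l/2 - 5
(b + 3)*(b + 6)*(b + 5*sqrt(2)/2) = b^3 + 5*sqrt(2)*b^2/2 + 9*b^2 + 18*b + 45*sqrt(2)*b/2 + 45*sqrt(2)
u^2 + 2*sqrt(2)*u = u*(u + 2*sqrt(2))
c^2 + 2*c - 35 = (c - 5)*(c + 7)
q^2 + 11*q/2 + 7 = (q + 2)*(q + 7/2)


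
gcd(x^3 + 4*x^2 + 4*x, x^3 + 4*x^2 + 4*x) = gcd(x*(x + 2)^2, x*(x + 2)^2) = x^3 + 4*x^2 + 4*x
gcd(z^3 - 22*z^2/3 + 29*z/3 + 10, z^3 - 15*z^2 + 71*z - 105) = z^2 - 8*z + 15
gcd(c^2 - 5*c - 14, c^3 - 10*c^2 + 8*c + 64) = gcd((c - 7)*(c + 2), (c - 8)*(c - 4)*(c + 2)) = c + 2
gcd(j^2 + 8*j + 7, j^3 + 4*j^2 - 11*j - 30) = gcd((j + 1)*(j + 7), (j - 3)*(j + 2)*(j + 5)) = 1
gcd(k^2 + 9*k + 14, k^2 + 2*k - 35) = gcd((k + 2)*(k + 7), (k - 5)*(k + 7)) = k + 7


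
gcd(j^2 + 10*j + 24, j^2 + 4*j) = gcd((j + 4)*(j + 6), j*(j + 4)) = j + 4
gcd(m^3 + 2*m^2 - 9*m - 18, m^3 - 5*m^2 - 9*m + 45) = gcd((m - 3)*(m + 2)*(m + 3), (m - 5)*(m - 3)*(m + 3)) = m^2 - 9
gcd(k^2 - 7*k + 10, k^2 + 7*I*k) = 1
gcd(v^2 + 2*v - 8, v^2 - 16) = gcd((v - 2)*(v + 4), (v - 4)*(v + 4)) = v + 4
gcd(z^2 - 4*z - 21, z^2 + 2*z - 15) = 1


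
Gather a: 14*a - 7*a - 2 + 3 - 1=7*a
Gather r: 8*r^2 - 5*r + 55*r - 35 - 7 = 8*r^2 + 50*r - 42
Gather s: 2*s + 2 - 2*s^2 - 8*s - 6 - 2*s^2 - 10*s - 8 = -4*s^2 - 16*s - 12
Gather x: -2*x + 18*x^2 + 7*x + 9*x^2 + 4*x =27*x^2 + 9*x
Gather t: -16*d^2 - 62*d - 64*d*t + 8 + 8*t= -16*d^2 - 62*d + t*(8 - 64*d) + 8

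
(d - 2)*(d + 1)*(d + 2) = d^3 + d^2 - 4*d - 4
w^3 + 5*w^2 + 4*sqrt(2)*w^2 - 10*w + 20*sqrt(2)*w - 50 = (w + 5)*(w - sqrt(2))*(w + 5*sqrt(2))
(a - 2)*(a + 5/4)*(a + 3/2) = a^3 + 3*a^2/4 - 29*a/8 - 15/4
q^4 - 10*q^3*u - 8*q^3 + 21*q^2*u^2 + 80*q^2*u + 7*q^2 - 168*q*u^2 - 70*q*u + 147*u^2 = (q - 7)*(q - 1)*(q - 7*u)*(q - 3*u)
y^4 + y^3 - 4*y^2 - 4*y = y*(y - 2)*(y + 1)*(y + 2)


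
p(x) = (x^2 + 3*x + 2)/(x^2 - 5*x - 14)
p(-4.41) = 0.30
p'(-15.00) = -0.02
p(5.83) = -5.84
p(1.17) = -0.37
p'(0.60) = -0.20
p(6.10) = -7.89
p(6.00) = -7.00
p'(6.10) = -9.88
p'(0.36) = -0.18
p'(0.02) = -0.16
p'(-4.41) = -0.06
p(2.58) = -0.81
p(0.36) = -0.20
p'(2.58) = -0.41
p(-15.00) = 0.64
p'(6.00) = -8.00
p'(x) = (5 - 2*x)*(x^2 + 3*x + 2)/(x^2 - 5*x - 14)^2 + (2*x + 3)/(x^2 - 5*x - 14) = -8/(x^2 - 14*x + 49)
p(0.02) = -0.15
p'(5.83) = -5.84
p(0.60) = -0.25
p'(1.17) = -0.24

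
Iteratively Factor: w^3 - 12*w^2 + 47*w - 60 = (w - 4)*(w^2 - 8*w + 15) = (w - 4)*(w - 3)*(w - 5)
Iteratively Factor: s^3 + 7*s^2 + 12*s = (s)*(s^2 + 7*s + 12) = s*(s + 3)*(s + 4)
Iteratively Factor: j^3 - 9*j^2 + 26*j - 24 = (j - 4)*(j^2 - 5*j + 6) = (j - 4)*(j - 2)*(j - 3)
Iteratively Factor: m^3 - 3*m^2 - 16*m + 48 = (m + 4)*(m^2 - 7*m + 12) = (m - 4)*(m + 4)*(m - 3)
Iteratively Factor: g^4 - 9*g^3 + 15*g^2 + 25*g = (g - 5)*(g^3 - 4*g^2 - 5*g) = g*(g - 5)*(g^2 - 4*g - 5) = g*(g - 5)*(g + 1)*(g - 5)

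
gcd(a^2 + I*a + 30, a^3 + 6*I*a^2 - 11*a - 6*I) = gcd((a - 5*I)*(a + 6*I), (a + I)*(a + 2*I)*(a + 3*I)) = 1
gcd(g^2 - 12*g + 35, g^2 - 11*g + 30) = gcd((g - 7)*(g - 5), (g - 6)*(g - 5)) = g - 5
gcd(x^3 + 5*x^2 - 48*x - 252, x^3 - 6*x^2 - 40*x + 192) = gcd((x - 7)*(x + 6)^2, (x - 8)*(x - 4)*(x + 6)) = x + 6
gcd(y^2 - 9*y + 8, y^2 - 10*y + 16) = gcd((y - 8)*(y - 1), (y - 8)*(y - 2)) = y - 8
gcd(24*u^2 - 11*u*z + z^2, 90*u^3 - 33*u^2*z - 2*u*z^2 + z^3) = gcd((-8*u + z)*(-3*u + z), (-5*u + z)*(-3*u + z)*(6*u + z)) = -3*u + z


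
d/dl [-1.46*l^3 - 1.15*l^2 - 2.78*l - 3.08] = -4.38*l^2 - 2.3*l - 2.78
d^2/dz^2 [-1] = 0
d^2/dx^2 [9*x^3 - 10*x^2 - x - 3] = 54*x - 20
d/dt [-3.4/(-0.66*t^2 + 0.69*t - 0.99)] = (2.346 - 4.488*t)/(0.66*t^2 - 0.69*t + 0.99)^2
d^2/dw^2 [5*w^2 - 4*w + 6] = 10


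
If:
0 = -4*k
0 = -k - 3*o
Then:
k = 0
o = 0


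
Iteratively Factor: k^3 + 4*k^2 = (k)*(k^2 + 4*k) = k^2*(k + 4)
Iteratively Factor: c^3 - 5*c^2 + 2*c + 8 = (c - 4)*(c^2 - c - 2) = (c - 4)*(c - 2)*(c + 1)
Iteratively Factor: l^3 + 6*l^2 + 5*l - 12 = (l - 1)*(l^2 + 7*l + 12) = (l - 1)*(l + 3)*(l + 4)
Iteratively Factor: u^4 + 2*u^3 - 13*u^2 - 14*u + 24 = (u + 4)*(u^3 - 2*u^2 - 5*u + 6) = (u - 1)*(u + 4)*(u^2 - u - 6) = (u - 1)*(u + 2)*(u + 4)*(u - 3)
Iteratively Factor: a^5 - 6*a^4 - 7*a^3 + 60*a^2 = (a - 4)*(a^4 - 2*a^3 - 15*a^2) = (a - 5)*(a - 4)*(a^3 + 3*a^2) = (a - 5)*(a - 4)*(a + 3)*(a^2) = a*(a - 5)*(a - 4)*(a + 3)*(a)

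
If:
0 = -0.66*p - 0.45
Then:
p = -0.68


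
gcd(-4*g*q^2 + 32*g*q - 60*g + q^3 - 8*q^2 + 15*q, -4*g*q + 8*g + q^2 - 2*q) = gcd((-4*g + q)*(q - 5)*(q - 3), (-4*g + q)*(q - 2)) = -4*g + q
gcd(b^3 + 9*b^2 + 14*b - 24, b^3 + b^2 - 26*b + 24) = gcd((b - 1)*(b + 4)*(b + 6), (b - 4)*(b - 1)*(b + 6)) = b^2 + 5*b - 6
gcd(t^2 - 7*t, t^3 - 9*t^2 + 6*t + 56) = t - 7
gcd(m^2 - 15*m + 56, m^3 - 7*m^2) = m - 7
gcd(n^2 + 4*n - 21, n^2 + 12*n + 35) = n + 7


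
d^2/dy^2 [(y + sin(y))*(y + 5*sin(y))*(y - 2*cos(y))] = -6*y^2*sin(y) + 2*y^2*cos(y) + 8*y*sin(y) + 24*y*sin(2*y) + 24*y*cos(y) + 10*y*cos(2*y) + 6*y + 12*sin(y) + 10*sin(2*y) - 3*cos(y)/2 - 24*cos(2*y) - 45*cos(3*y)/2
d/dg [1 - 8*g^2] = -16*g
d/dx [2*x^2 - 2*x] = 4*x - 2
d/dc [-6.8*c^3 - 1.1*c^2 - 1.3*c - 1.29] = -20.4*c^2 - 2.2*c - 1.3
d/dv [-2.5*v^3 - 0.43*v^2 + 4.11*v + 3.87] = -7.5*v^2 - 0.86*v + 4.11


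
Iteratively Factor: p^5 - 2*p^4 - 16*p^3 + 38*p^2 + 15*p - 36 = (p - 3)*(p^4 + p^3 - 13*p^2 - p + 12) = (p - 3)*(p + 4)*(p^3 - 3*p^2 - p + 3) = (p - 3)*(p + 1)*(p + 4)*(p^2 - 4*p + 3) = (p - 3)*(p - 1)*(p + 1)*(p + 4)*(p - 3)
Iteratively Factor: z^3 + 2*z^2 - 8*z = (z - 2)*(z^2 + 4*z) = (z - 2)*(z + 4)*(z)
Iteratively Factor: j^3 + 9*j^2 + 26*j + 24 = (j + 3)*(j^2 + 6*j + 8) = (j + 3)*(j + 4)*(j + 2)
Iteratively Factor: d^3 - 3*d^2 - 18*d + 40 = (d - 2)*(d^2 - d - 20) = (d - 5)*(d - 2)*(d + 4)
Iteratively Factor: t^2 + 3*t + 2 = (t + 2)*(t + 1)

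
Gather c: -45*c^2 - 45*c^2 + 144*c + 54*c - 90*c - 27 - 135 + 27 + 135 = -90*c^2 + 108*c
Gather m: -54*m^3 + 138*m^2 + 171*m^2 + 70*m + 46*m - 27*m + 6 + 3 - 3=-54*m^3 + 309*m^2 + 89*m + 6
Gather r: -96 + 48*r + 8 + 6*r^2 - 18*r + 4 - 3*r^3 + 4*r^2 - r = -3*r^3 + 10*r^2 + 29*r - 84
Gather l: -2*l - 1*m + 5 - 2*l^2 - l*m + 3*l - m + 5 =-2*l^2 + l*(1 - m) - 2*m + 10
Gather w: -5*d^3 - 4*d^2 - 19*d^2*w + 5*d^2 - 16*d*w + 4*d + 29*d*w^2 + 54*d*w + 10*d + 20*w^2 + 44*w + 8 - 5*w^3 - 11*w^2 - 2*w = -5*d^3 + d^2 + 14*d - 5*w^3 + w^2*(29*d + 9) + w*(-19*d^2 + 38*d + 42) + 8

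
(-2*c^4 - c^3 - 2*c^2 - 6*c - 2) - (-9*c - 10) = -2*c^4 - c^3 - 2*c^2 + 3*c + 8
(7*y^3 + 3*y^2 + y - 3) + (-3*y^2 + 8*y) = 7*y^3 + 9*y - 3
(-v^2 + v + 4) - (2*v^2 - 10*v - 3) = -3*v^2 + 11*v + 7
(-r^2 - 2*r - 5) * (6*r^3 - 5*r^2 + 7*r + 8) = -6*r^5 - 7*r^4 - 27*r^3 + 3*r^2 - 51*r - 40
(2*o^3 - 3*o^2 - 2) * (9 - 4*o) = -8*o^4 + 30*o^3 - 27*o^2 + 8*o - 18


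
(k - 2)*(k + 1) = k^2 - k - 2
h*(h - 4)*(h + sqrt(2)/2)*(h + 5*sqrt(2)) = h^4 - 4*h^3 + 11*sqrt(2)*h^3/2 - 22*sqrt(2)*h^2 + 5*h^2 - 20*h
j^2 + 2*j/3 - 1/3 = (j - 1/3)*(j + 1)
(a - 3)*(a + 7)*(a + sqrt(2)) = a^3 + sqrt(2)*a^2 + 4*a^2 - 21*a + 4*sqrt(2)*a - 21*sqrt(2)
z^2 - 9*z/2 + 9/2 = (z - 3)*(z - 3/2)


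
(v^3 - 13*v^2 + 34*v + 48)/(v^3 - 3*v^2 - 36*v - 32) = (v - 6)/(v + 4)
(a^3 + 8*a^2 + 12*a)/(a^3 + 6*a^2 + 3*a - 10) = a*(a + 6)/(a^2 + 4*a - 5)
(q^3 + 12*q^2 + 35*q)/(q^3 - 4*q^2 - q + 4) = q*(q^2 + 12*q + 35)/(q^3 - 4*q^2 - q + 4)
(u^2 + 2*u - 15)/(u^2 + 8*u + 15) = (u - 3)/(u + 3)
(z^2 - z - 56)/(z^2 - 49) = (z - 8)/(z - 7)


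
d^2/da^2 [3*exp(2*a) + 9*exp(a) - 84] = (12*exp(a) + 9)*exp(a)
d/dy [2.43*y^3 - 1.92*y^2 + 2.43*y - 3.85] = 7.29*y^2 - 3.84*y + 2.43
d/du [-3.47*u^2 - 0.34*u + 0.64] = -6.94*u - 0.34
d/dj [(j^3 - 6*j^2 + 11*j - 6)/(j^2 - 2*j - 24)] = (j^4 - 4*j^3 - 71*j^2 + 300*j - 276)/(j^4 - 4*j^3 - 44*j^2 + 96*j + 576)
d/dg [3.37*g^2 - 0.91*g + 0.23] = 6.74*g - 0.91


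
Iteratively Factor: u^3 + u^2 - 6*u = (u - 2)*(u^2 + 3*u) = u*(u - 2)*(u + 3)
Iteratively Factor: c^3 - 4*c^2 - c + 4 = (c - 1)*(c^2 - 3*c - 4) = (c - 1)*(c + 1)*(c - 4)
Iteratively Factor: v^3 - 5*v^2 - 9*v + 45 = (v + 3)*(v^2 - 8*v + 15) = (v - 3)*(v + 3)*(v - 5)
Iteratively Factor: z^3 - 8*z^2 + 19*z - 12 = (z - 3)*(z^2 - 5*z + 4) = (z - 3)*(z - 1)*(z - 4)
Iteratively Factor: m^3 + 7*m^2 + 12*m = (m + 4)*(m^2 + 3*m) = m*(m + 4)*(m + 3)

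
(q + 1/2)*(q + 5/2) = q^2 + 3*q + 5/4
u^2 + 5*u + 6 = (u + 2)*(u + 3)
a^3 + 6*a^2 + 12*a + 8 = (a + 2)^3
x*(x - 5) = x^2 - 5*x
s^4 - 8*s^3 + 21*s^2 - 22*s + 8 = (s - 4)*(s - 2)*(s - 1)^2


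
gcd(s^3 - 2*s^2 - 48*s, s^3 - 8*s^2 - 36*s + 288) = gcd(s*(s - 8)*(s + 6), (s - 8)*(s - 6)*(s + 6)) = s^2 - 2*s - 48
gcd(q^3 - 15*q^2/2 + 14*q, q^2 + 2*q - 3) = 1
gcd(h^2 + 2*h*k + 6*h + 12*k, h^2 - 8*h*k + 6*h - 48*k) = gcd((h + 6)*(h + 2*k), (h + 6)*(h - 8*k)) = h + 6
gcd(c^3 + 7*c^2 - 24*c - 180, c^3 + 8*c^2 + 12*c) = c + 6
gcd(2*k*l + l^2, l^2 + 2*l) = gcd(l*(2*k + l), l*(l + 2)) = l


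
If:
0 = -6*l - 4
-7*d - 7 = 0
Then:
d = -1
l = -2/3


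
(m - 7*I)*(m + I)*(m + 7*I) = m^3 + I*m^2 + 49*m + 49*I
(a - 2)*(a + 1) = a^2 - a - 2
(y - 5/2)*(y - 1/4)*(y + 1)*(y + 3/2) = y^4 - y^3/4 - 19*y^2/4 - 41*y/16 + 15/16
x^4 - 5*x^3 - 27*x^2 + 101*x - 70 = (x - 7)*(x - 2)*(x - 1)*(x + 5)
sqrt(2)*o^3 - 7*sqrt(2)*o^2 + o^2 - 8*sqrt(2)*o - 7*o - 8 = (o - 8)*(o + 1)*(sqrt(2)*o + 1)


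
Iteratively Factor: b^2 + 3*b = (b + 3)*(b)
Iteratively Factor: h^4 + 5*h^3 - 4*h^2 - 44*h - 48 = (h + 4)*(h^3 + h^2 - 8*h - 12) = (h + 2)*(h + 4)*(h^2 - h - 6) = (h + 2)^2*(h + 4)*(h - 3)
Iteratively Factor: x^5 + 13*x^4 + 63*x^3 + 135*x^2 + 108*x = (x)*(x^4 + 13*x^3 + 63*x^2 + 135*x + 108) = x*(x + 3)*(x^3 + 10*x^2 + 33*x + 36) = x*(x + 3)^2*(x^2 + 7*x + 12) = x*(x + 3)^3*(x + 4)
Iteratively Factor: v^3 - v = (v + 1)*(v^2 - v) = (v - 1)*(v + 1)*(v)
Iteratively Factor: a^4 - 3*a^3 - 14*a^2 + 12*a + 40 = (a - 2)*(a^3 - a^2 - 16*a - 20) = (a - 2)*(a + 2)*(a^2 - 3*a - 10) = (a - 2)*(a + 2)^2*(a - 5)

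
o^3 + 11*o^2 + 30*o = o*(o + 5)*(o + 6)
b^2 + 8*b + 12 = (b + 2)*(b + 6)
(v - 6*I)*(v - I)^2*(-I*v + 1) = -I*v^4 - 7*v^3 + 5*I*v^2 - 7*v + 6*I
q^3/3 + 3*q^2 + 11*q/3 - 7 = (q/3 + 1)*(q - 1)*(q + 7)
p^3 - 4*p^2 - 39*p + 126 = (p - 7)*(p - 3)*(p + 6)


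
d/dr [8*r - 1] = 8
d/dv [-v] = -1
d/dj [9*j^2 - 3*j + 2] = 18*j - 3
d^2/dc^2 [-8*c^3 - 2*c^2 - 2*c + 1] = -48*c - 4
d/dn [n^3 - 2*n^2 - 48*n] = 3*n^2 - 4*n - 48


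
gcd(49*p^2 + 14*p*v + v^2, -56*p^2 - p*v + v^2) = 7*p + v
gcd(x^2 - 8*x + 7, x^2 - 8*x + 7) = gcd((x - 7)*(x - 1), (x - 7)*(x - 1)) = x^2 - 8*x + 7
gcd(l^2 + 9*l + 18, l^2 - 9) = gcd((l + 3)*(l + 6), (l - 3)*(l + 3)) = l + 3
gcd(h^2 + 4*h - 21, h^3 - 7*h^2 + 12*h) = h - 3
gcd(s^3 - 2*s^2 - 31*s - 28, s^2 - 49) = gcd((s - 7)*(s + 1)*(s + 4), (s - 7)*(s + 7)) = s - 7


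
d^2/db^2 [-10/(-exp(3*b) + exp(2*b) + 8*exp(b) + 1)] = 10*((-9*exp(2*b) + 4*exp(b) + 8)*(-exp(3*b) + exp(2*b) + 8*exp(b) + 1) - 2*(-3*exp(2*b) + 2*exp(b) + 8)^2*exp(b))*exp(b)/(-exp(3*b) + exp(2*b) + 8*exp(b) + 1)^3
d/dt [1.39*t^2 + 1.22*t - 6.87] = 2.78*t + 1.22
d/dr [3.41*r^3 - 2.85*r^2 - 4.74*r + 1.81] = 10.23*r^2 - 5.7*r - 4.74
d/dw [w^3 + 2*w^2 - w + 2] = 3*w^2 + 4*w - 1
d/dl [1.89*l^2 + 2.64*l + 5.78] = 3.78*l + 2.64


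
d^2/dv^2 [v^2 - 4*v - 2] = 2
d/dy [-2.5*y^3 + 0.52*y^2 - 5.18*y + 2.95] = -7.5*y^2 + 1.04*y - 5.18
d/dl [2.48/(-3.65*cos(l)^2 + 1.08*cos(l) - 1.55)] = (2.6784 - 18.104*cos(l))*sin(l)/(3.65*cos(l)^2 - 1.08*cos(l) + 1.55)^2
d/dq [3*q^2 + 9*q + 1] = 6*q + 9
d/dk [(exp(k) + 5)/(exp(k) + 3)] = -2*exp(k)/(exp(k) + 3)^2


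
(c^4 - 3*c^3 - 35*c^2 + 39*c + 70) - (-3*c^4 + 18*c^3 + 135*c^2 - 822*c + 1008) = 4*c^4 - 21*c^3 - 170*c^2 + 861*c - 938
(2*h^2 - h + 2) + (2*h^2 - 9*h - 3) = 4*h^2 - 10*h - 1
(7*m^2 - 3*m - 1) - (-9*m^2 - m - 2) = 16*m^2 - 2*m + 1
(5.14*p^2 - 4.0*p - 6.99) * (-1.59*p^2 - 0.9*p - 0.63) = -8.1726*p^4 + 1.734*p^3 + 11.4759*p^2 + 8.811*p + 4.4037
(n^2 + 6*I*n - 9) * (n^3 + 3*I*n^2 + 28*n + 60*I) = n^5 + 9*I*n^4 + n^3 + 201*I*n^2 - 612*n - 540*I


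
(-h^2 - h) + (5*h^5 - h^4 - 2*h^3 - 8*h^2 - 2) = 5*h^5 - h^4 - 2*h^3 - 9*h^2 - h - 2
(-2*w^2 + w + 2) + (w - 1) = -2*w^2 + 2*w + 1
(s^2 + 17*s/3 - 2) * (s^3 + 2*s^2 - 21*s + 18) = s^5 + 23*s^4/3 - 35*s^3/3 - 105*s^2 + 144*s - 36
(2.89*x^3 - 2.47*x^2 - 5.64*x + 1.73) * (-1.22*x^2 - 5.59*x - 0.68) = -3.5258*x^5 - 13.1417*x^4 + 18.7229*x^3 + 31.0966*x^2 - 5.8355*x - 1.1764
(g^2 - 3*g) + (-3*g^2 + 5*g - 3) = -2*g^2 + 2*g - 3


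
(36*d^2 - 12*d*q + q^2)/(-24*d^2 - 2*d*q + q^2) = (-6*d + q)/(4*d + q)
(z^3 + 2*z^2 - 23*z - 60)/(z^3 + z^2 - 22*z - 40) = (z + 3)/(z + 2)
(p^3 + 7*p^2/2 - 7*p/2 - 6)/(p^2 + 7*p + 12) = (2*p^2 - p - 3)/(2*(p + 3))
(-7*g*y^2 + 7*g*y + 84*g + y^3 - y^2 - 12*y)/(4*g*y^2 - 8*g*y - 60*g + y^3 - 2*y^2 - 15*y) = (-7*g*y + 28*g + y^2 - 4*y)/(4*g*y - 20*g + y^2 - 5*y)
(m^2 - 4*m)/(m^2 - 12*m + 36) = m*(m - 4)/(m^2 - 12*m + 36)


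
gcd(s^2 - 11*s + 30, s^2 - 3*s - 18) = s - 6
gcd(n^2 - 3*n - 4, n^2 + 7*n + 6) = n + 1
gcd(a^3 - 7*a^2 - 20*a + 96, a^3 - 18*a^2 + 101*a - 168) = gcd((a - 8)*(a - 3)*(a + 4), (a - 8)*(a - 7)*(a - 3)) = a^2 - 11*a + 24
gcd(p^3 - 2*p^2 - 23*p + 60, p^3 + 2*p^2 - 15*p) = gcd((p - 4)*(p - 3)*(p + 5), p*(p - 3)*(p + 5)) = p^2 + 2*p - 15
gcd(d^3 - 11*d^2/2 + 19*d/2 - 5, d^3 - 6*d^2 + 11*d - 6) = d^2 - 3*d + 2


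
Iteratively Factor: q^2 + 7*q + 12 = (q + 3)*(q + 4)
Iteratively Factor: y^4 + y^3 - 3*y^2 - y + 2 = (y - 1)*(y^3 + 2*y^2 - y - 2) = (y - 1)*(y + 2)*(y^2 - 1) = (y - 1)*(y + 1)*(y + 2)*(y - 1)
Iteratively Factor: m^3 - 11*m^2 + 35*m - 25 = (m - 5)*(m^2 - 6*m + 5) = (m - 5)^2*(m - 1)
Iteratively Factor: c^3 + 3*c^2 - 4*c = (c - 1)*(c^2 + 4*c) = c*(c - 1)*(c + 4)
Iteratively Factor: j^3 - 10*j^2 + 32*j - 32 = (j - 2)*(j^2 - 8*j + 16) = (j - 4)*(j - 2)*(j - 4)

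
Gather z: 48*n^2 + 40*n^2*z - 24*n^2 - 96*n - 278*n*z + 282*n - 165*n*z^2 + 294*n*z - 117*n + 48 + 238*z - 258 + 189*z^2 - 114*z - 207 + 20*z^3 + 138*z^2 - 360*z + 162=24*n^2 + 69*n + 20*z^3 + z^2*(327 - 165*n) + z*(40*n^2 + 16*n - 236) - 255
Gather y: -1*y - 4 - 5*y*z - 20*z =y*(-5*z - 1) - 20*z - 4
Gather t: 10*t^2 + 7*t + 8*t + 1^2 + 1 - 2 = 10*t^2 + 15*t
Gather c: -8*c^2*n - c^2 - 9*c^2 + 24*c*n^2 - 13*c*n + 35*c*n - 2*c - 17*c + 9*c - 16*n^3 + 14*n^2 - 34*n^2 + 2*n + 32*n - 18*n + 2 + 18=c^2*(-8*n - 10) + c*(24*n^2 + 22*n - 10) - 16*n^3 - 20*n^2 + 16*n + 20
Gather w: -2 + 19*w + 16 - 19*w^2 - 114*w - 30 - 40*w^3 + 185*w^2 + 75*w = -40*w^3 + 166*w^2 - 20*w - 16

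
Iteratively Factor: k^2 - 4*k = (k - 4)*(k)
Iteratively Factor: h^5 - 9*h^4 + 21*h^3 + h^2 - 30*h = (h - 5)*(h^4 - 4*h^3 + h^2 + 6*h) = h*(h - 5)*(h^3 - 4*h^2 + h + 6) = h*(h - 5)*(h - 2)*(h^2 - 2*h - 3) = h*(h - 5)*(h - 2)*(h + 1)*(h - 3)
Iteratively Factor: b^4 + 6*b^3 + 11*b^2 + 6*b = (b + 1)*(b^3 + 5*b^2 + 6*b) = (b + 1)*(b + 2)*(b^2 + 3*b) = b*(b + 1)*(b + 2)*(b + 3)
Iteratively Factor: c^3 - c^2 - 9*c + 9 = (c + 3)*(c^2 - 4*c + 3) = (c - 3)*(c + 3)*(c - 1)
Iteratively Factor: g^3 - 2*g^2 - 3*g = (g - 3)*(g^2 + g) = (g - 3)*(g + 1)*(g)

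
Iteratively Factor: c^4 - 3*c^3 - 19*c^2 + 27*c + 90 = (c + 2)*(c^3 - 5*c^2 - 9*c + 45) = (c - 3)*(c + 2)*(c^2 - 2*c - 15) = (c - 3)*(c + 2)*(c + 3)*(c - 5)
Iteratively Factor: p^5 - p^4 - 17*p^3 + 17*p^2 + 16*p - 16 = (p - 1)*(p^4 - 17*p^2 + 16) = (p - 1)*(p + 4)*(p^3 - 4*p^2 - p + 4) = (p - 1)^2*(p + 4)*(p^2 - 3*p - 4) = (p - 4)*(p - 1)^2*(p + 4)*(p + 1)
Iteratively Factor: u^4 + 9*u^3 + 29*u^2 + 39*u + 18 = (u + 3)*(u^3 + 6*u^2 + 11*u + 6) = (u + 1)*(u + 3)*(u^2 + 5*u + 6) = (u + 1)*(u + 2)*(u + 3)*(u + 3)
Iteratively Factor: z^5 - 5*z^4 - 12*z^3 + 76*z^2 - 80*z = (z)*(z^4 - 5*z^3 - 12*z^2 + 76*z - 80) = z*(z + 4)*(z^3 - 9*z^2 + 24*z - 20) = z*(z - 2)*(z + 4)*(z^2 - 7*z + 10) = z*(z - 5)*(z - 2)*(z + 4)*(z - 2)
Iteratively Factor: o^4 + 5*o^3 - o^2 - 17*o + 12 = (o - 1)*(o^3 + 6*o^2 + 5*o - 12) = (o - 1)*(o + 4)*(o^2 + 2*o - 3) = (o - 1)*(o + 3)*(o + 4)*(o - 1)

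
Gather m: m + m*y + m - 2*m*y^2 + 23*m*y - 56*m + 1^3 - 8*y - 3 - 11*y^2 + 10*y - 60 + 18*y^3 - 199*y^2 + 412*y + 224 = m*(-2*y^2 + 24*y - 54) + 18*y^3 - 210*y^2 + 414*y + 162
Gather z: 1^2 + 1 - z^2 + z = -z^2 + z + 2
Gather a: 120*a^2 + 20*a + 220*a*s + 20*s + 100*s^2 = 120*a^2 + a*(220*s + 20) + 100*s^2 + 20*s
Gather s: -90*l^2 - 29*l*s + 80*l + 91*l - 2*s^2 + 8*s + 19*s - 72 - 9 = -90*l^2 + 171*l - 2*s^2 + s*(27 - 29*l) - 81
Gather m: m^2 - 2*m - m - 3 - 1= m^2 - 3*m - 4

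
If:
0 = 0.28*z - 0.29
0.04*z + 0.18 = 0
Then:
No Solution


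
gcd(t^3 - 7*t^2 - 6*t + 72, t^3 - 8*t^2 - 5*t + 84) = t^2 - t - 12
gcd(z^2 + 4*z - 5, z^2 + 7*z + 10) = z + 5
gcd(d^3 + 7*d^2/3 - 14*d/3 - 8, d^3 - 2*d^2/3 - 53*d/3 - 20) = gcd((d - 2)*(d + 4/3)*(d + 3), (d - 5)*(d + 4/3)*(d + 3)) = d^2 + 13*d/3 + 4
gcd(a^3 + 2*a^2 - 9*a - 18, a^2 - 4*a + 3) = a - 3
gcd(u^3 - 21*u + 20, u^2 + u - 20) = u^2 + u - 20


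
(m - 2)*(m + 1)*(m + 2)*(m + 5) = m^4 + 6*m^3 + m^2 - 24*m - 20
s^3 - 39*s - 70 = (s - 7)*(s + 2)*(s + 5)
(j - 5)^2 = j^2 - 10*j + 25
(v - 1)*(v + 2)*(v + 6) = v^3 + 7*v^2 + 4*v - 12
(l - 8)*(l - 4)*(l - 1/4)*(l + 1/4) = l^4 - 12*l^3 + 511*l^2/16 + 3*l/4 - 2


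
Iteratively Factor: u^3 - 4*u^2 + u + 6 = (u + 1)*(u^2 - 5*u + 6) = (u - 3)*(u + 1)*(u - 2)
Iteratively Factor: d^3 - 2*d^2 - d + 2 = (d - 1)*(d^2 - d - 2) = (d - 1)*(d + 1)*(d - 2)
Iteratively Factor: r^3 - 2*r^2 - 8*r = (r - 4)*(r^2 + 2*r) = r*(r - 4)*(r + 2)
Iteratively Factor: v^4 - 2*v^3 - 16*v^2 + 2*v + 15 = (v - 5)*(v^3 + 3*v^2 - v - 3) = (v - 5)*(v + 3)*(v^2 - 1) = (v - 5)*(v - 1)*(v + 3)*(v + 1)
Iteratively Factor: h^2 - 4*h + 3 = (h - 3)*(h - 1)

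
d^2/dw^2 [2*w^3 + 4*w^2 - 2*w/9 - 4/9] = 12*w + 8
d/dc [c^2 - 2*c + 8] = 2*c - 2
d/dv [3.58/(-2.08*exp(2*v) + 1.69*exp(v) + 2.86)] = (14.8928*exp(v) - 6.0502)*exp(v)/(-2.08*exp(2*v) + 1.69*exp(v) + 2.86)^2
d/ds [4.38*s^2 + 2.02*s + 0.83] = 8.76*s + 2.02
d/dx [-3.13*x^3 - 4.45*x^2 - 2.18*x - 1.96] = -9.39*x^2 - 8.9*x - 2.18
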